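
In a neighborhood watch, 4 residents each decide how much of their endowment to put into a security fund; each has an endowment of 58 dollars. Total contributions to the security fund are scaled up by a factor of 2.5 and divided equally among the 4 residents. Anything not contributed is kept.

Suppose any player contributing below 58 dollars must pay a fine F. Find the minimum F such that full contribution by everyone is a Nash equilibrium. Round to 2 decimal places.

21.75 dollars

Given the others contribute fully, the best deviation is to contribute 0 (any partial contribution still incurs the fine and gives up units whose private return 0.6250 is below 1).
Deviating from 58 to 0 saves 58 dollars but forfeits the deviator's share of the drop in the security fund: 2.5/4 × 58 = 36.25.
So the deviation gain is 58 − 36.25 = 21.75, and the fine must be at least 21.75 dollars to wipe it out.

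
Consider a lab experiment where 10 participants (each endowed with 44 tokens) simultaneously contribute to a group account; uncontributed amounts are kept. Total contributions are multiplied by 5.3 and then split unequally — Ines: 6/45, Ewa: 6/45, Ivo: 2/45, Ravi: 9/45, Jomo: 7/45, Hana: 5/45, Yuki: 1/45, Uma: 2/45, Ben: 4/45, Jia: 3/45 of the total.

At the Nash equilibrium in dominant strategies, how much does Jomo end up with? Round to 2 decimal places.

Player j's private return per contributed unit is 5.3 × (j's share). Contributing is weakly dominant for j when that share is at least 1/5.3 = 0.1887, and contributing 0 is dominant otherwise.
Only Ravi (9/45) clears that bar, contributing 44; the remaining 9 contribute 0. Total contributed: 44.
Jomo keeps 44 and receives 5.3 × 44 × 7/45 = 36.28 from the group account, for a payoff of 80.28.

80.28 tokens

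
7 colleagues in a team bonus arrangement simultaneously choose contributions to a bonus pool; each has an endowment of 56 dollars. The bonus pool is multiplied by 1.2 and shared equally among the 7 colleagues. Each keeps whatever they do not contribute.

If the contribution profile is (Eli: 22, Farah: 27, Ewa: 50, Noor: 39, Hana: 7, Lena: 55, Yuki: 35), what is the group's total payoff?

439.00 dollars

Total contributed: 22 + 27 + 50 + 39 + 7 + 55 + 35 = 235; total kept: 7 × 56 − 235 = 157.
The bonus pool pays out 1.2 × 235 = 282.00 in aggregate.
Group total = 157 + 282.00 = 439.00.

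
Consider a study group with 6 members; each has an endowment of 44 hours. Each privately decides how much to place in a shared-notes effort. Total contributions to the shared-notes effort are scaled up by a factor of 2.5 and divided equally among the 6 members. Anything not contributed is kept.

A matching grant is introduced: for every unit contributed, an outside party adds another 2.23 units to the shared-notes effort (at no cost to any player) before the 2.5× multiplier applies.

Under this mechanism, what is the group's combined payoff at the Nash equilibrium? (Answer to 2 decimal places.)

The effective private return per unit is now 2.5 × 3.23 / 6 = 1.3458 > 1, so every player's dominant strategy flips to full contribution.
At the Nash equilibrium everyone contributes 44. Group total payoff = 2.5 × 3.23 × 264 = 2131.80.

2131.80 hours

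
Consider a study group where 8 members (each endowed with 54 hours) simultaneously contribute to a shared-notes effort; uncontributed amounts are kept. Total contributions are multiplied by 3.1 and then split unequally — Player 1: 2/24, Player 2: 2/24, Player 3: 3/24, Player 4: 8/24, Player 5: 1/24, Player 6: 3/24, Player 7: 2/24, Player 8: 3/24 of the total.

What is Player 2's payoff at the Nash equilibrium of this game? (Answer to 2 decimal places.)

67.95 hours

For player j, contributing a unit is worthwhile iff 3.1 × (j's share) ≥ 1, i.e. iff j's share is at least 0.3226.
The only share above 0.3226 is Player 4's 8/24, contributing 54; the remaining 7 contribute 0. Total contributed: 54.
Player 2 keeps 54 and receives 3.1 × 54 × 2/24 = 13.95 from the shared-notes effort, for a payoff of 67.95.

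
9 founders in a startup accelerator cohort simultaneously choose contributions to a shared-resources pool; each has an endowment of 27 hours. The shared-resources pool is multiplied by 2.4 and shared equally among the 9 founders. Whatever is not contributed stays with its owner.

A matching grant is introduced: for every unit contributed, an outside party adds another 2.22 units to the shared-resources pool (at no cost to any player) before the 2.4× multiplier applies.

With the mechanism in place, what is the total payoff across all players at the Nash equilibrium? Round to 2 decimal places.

With the mechanism, a contributed unit returns 2.4 × 3.22 / 9 = 0.8587 per unit of net cost — still below 1 — so contributing 0 remains dominant for every player.
Everyone keeps their endowment and the group total is 9 × 27 = 243.

243.00 hours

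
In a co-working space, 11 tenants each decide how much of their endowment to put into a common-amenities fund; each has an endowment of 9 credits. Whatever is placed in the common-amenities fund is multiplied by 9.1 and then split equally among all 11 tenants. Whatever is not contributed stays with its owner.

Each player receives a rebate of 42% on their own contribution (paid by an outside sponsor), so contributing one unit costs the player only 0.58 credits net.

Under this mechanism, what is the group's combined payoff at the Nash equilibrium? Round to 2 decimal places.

942.48 credits

The effective private return per unit is now (9.1/11) / 0.58 = 1.4263 > 1, so every player's dominant strategy flips to full contribution.
At the Nash equilibrium everyone contributes 9. Group total payoff = 11 × (9 × 0.42 + 9.1 × 9) = 942.48.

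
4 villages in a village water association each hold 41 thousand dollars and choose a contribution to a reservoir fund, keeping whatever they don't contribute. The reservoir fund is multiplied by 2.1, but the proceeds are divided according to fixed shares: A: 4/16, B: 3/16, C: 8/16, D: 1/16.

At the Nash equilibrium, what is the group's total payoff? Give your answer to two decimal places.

209.10 thousand dollars

Each unit j contributes comes back to j as 2.1 × (j's share), so j prefers to contribute only if that share exceeds 1/2.1 = 0.4762; otherwise keeping the unit dominates.
C alone (share 8/16) is above the threshold, contributing 41; the remaining 3 contribute 0. Total contributed: 41.
The reservoir fund pays out 2.1 × 41 = 86.10 in total (split across the unequal shares, but the aggregate is all that matters for the group sum).
The 3 free-riders keep 41 each, adding 123. Group total = 123 + 86.10 = 209.10.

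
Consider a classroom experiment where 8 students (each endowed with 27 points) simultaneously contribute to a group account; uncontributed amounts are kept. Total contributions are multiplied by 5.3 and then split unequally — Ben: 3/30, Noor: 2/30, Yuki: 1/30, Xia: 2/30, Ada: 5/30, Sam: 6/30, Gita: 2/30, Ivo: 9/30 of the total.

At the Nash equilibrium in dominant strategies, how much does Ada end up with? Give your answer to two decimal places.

74.70 points

Each unit j contributes comes back to j as 5.3 × (j's share), so j prefers to contribute only if that share exceeds 1/5.3 = 0.1887; otherwise keeping the unit dominates.
Sam and Ivo are above the threshold, contributing 27 each; the remaining 6 contribute 0. Total contributed: 54.
Ada keeps 27 and receives 5.3 × 54 × 5/30 = 47.70 from the group account, for a payoff of 74.70.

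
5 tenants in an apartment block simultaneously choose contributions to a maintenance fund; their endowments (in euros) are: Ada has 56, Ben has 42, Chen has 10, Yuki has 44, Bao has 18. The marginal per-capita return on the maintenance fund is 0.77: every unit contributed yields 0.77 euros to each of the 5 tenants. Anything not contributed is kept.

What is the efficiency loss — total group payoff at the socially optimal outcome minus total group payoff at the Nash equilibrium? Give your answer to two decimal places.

484.50 euros

The private return per contributed unit is 0.77 < 1 for everyone, so the Nash equilibrium is zero contribution and the group total is Σ E_j = 56 + 42 + 10 + 44 + 18 = 170.
Each contributed unit returns 3.850 to the group, so the social optimum is full contribution by everyone: group total = 3.850 × 170 = 654.50.
Efficiency loss = (3.850 − 1) × 170 = 484.50.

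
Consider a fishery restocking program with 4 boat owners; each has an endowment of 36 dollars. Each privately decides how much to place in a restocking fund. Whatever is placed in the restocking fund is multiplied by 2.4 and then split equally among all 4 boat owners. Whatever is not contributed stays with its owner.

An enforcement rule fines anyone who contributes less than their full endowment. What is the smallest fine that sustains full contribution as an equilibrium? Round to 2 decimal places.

14.40 dollars

Given the others contribute fully, the best deviation is to contribute 0 (any partial contribution still incurs the fine and gives up units whose private return 0.6000 is below 1).
Deviating from 36 to 0 saves 36 dollars but forfeits the deviator's share of the drop in the restocking fund: 2.4/4 × 36 = 21.60.
So the deviation gain is 36 − 21.60 = 14.40, and the fine must be at least 14.40 dollars to wipe it out.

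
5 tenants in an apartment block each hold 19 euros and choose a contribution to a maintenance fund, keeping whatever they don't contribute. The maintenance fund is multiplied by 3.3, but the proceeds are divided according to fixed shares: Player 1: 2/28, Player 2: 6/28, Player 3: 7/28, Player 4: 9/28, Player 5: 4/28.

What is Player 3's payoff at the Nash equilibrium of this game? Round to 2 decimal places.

34.68 euros

Each unit j contributes comes back to j as 3.3 × (j's share), so j prefers to contribute only if that share exceeds 1/3.3 = 0.3030; otherwise keeping the unit dominates.
The only share above 0.3030 is Player 4's 9/28, contributing 19; the remaining 4 contribute 0. Total contributed: 19.
Player 3 keeps 19 and receives 3.3 × 19 × 7/28 = 15.68 from the maintenance fund, for a payoff of 34.68.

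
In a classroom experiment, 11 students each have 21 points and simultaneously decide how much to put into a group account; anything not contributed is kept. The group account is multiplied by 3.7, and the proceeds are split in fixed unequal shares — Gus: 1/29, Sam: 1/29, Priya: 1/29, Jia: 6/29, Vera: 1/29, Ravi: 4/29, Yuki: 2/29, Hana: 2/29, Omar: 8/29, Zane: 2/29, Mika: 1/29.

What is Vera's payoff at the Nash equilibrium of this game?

Each unit j contributes comes back to j as 3.7 × (j's share), so j prefers to contribute only if that share exceeds 1/3.7 = 0.2703; otherwise keeping the unit dominates.
Omar alone (share 8/29) is above the threshold, contributing 21; the remaining 10 contribute 0. Total contributed: 21.
Vera keeps 21 and receives 3.7 × 21 × 1/29 = 2.68 from the group account, for a payoff of 23.68.

23.68 points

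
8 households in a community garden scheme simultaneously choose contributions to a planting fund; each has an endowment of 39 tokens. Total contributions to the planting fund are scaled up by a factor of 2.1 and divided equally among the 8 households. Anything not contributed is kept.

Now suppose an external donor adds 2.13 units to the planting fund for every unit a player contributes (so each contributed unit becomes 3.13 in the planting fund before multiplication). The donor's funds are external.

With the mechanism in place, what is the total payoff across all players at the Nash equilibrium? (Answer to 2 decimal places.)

The effective private return is 2.1 × 3.13 / 8 = 0.8216, which is still under 1, so the mechanism doesn't change anyone's dominant strategy: zero contribution.
At the Nash equilibrium no one contributes; group total payoff = 8 × 39 = 312.

312.00 tokens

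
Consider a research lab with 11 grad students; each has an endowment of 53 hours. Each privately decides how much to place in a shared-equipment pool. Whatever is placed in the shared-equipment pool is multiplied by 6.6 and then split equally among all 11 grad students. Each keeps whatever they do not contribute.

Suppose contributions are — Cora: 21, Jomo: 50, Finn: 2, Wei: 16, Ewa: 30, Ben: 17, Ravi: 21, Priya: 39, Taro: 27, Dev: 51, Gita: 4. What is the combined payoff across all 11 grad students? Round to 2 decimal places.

Total contributed: 21 + 50 + 2 + 16 + 30 + 17 + 21 + 39 + 27 + 51 + 4 = 278; total kept: 11 × 53 − 278 = 305.
The shared-equipment pool pays out 6.6 × 278 = 1834.80 in aggregate.
Group total = 305 + 1834.80 = 2139.80.

2139.80 hours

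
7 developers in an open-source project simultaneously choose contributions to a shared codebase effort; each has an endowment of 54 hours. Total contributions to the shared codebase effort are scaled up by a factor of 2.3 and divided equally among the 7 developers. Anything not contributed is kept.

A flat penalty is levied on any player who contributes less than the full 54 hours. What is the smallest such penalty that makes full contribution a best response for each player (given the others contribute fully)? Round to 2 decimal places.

36.26 hours

Given the others contribute fully, the best deviation is to contribute 0 (any partial contribution still incurs the fine and gives up units whose private return 0.3286 is below 1).
Deviating from 54 to 0 saves 54 hours but forfeits the deviator's share of the drop in the shared codebase effort: 2.3/7 × 54 = 17.74.
So the deviation gain is 54 − 17.74 = 36.26, and the fine must be at least 36.26 hours to wipe it out.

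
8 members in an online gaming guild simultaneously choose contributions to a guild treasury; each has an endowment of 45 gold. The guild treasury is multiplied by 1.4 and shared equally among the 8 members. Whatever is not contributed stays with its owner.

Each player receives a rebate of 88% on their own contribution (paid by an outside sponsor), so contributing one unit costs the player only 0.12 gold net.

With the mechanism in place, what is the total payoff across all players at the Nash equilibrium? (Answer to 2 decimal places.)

With the mechanism, a contributed unit returns (1.4/8) / 0.12 = 1.4583 per unit of net cost to the contributor — now above 1 — so contributing fully is weakly dominant for every player.
So the Nash equilibrium is full contribution by all 8; the group earns 8 × (45 × 0.88 + 1.4 × 45) = 820.80.

820.80 gold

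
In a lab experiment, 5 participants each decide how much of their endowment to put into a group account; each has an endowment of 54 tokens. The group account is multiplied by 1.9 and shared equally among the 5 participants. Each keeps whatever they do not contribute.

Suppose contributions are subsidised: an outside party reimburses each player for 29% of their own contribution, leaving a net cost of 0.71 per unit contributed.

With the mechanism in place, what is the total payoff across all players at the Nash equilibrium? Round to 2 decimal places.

270.00 tokens

The effective private return is (1.9/5) / 0.71 = 0.5352, which is still under 1, so the mechanism doesn't change anyone's dominant strategy: zero contribution.
Everyone keeps their endowment and the group total is 5 × 54 = 270.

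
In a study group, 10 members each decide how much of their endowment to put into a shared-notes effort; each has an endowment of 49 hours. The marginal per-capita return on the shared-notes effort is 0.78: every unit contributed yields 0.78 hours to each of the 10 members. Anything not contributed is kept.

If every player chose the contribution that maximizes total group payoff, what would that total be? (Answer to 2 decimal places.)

3822.00 hours

Each contributed unit returns 7.800 to the group as a whole (0.78 to each of 10 players), which exceeds 1, so the social optimum is full contribution: group total = 7.800 × 490 = 3822.00.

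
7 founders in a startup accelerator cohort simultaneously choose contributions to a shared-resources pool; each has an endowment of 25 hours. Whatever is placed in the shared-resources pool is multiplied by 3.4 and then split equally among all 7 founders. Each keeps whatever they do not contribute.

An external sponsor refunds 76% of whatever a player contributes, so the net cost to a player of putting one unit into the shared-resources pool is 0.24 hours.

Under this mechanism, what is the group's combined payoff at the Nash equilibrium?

728.00 hours

With the mechanism, a contributed unit returns (3.4/7) / 0.24 = 2.0238 per unit of net cost to the contributor — now above 1 — so contributing fully is weakly dominant for every player.
At the Nash equilibrium everyone contributes 25. Group total payoff = 7 × (25 × 0.76 + 3.4 × 25) = 728.00.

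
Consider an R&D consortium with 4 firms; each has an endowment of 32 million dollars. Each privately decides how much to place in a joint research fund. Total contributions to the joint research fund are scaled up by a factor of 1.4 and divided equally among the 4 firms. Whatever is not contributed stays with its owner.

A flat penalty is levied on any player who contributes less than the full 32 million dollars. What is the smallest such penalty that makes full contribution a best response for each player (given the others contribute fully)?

Given the others contribute fully, the best deviation is to contribute 0 (any partial contribution still incurs the fine and gives up units whose private return 0.3500 is below 1).
Deviating from 32 to 0 saves 32 million dollars but forfeits the deviator's share of the drop in the joint research fund: 1.4/4 × 32 = 11.20.
So the deviation gain is 32 − 11.20 = 20.80, and the fine must be at least 20.80 million dollars to wipe it out.

20.80 million dollars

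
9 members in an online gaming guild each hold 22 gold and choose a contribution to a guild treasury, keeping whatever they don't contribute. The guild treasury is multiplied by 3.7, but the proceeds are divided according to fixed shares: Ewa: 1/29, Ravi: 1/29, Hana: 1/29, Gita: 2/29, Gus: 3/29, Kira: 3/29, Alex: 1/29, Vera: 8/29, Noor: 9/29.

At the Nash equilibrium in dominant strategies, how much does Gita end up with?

For player j, contributing a unit is worthwhile iff 3.7 × (j's share) ≥ 1, i.e. iff j's share is at least 0.2703.
The shares above 0.2703 belong to Vera and Noor, contributing 22 each; the remaining 7 contribute 0. Total contributed: 44.
Gita keeps 22 and receives 3.7 × 44 × 2/29 = 11.23 from the guild treasury, for a payoff of 33.23.

33.23 gold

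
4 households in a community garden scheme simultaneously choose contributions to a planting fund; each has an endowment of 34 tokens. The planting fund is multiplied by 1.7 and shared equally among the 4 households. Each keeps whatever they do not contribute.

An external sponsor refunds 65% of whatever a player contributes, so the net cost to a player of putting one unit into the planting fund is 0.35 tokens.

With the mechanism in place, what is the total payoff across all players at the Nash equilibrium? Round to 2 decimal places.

319.60 tokens

With the mechanism, a contributed unit returns (1.7/4) / 0.35 = 1.2143 per unit of net cost to the contributor — now above 1 — so contributing fully is weakly dominant for every player.
At the Nash equilibrium everyone contributes 34. Group total payoff = 4 × (34 × 0.65 + 1.7 × 34) = 319.60.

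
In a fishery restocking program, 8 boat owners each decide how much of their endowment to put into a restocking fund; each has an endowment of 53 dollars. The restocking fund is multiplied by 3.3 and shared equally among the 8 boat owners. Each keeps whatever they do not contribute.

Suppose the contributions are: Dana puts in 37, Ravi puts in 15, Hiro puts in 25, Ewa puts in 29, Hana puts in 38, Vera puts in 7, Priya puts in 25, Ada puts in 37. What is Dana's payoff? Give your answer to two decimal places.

Total contributed: 37 + 15 + 25 + 29 + 38 + 7 + 25 + 37 = 213.
Each receives 3.3 × 213 / 8 = 87.86 from the restocking fund.
Dana keeps 53 − 37 = 16, so Dana's payoff is 16 + 87.86 = 103.86.

103.86 dollars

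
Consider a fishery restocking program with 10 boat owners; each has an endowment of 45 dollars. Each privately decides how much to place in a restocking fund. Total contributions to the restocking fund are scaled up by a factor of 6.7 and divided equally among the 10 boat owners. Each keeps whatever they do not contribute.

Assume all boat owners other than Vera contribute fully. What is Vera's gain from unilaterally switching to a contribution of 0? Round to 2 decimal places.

14.85 dollars

Switching from a contribution of 45 to 0 lets Vera keep an extra 45 dollars, but lowers the restocking fund by 45, which costs Vera their own share of that drop: 6.7/10 × 45 = 30.15.
Net gain = 45 − 30.15 = 14.85. The private return per contributed unit (0.6700) is below 1, so free-riding is indeed the best response regardless of what the others do.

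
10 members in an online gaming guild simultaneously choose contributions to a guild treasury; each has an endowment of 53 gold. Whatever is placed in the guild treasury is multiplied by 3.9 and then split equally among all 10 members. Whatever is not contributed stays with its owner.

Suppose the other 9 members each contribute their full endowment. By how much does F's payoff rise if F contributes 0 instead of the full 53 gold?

32.33 gold

Switching from a contribution of 53 to 0 lets F keep an extra 53 gold, but lowers the guild treasury by 53, which costs F their own share of that drop: 3.9/10 × 53 = 20.67.
Net gain = 53 − 20.67 = 32.33. The private return per contributed unit (0.3900) is below 1, so free-riding is indeed the best response regardless of what the others do.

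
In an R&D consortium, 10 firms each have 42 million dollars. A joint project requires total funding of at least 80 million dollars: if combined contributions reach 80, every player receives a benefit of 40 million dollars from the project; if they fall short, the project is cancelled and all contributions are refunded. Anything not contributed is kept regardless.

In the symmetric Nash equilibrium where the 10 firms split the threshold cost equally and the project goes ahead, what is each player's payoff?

Equal share of the threshold: 80/10 = 8.
At this profile no one gains by cutting their contribution: any cut drops the total below 80, the project is cancelled, contributions are refunded, and the deviator ends with 42, which is less than 42 − 8 + 40 = 74. Contributing more than 8 just wastes the excess. So contributing exactly 8 is a best response.
Each player's payoff: 42 − 8 + 40 = 74.

74 million dollars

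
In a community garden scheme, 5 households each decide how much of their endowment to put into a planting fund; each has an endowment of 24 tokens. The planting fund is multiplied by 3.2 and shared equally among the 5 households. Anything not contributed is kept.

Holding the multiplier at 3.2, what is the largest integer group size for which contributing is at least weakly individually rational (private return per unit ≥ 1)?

Private return per unit is 3.2/(group size), which is ≥ 1 whenever the group size is ≤ 3.2.
The largest such integer is 3.

3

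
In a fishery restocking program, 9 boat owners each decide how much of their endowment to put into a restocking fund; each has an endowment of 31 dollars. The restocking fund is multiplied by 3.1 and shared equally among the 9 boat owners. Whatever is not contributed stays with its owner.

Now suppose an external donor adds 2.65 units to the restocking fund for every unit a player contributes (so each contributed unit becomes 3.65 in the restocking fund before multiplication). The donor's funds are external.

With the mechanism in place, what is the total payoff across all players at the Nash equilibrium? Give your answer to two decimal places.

3156.89 dollars

With the mechanism, a contributed unit returns 3.1 × 3.65 / 9 = 1.2572 per unit of net cost to the contributor — now above 1 — so contributing fully is weakly dominant for every player.
At the Nash equilibrium everyone contributes 31. Group total payoff = 3.1 × 3.65 × 279 = 3156.89.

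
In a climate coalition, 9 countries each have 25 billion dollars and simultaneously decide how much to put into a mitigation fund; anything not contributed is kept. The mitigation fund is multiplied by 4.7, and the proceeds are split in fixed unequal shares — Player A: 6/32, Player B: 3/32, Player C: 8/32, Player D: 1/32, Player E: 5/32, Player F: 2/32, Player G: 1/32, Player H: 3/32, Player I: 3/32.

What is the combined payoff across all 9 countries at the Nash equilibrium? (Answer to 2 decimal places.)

317.50 billion dollars

Each unit j contributes comes back to j as 4.7 × (j's share), so j prefers to contribute only if that share exceeds 1/4.7 = 0.2128; otherwise keeping the unit dominates.
Player C alone (share 8/32) is above the threshold, contributing 25; the remaining 8 contribute 0. Total contributed: 25.
The mitigation fund pays out 4.7 × 25 = 117.50 in total (split across the unequal shares, but the aggregate is all that matters for the group sum).
The 8 free-riders keep 25 each, adding 200. Group total = 200 + 117.50 = 317.50.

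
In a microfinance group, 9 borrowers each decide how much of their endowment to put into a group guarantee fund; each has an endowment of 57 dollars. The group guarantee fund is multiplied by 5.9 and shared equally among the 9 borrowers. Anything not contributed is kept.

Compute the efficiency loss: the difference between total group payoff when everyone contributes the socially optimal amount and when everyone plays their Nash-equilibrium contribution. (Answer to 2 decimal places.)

2513.70 dollars

Each contributed unit returns 5.9/9 = 0.6556 to its contributor — below 1 — so contributing 0 is dominant for every player. At the Nash equilibrium everyone keeps their 57, and the group total is 9 × 57 = 513.
Each contributed unit returns 5.900 to the group as a whole (0.6556 to each of 9 players), which exceeds 1, so the social optimum is full contribution: group total = 5.900 × 513 = 3026.70.
Efficiency loss = 3026.70 − 513 = 2513.70.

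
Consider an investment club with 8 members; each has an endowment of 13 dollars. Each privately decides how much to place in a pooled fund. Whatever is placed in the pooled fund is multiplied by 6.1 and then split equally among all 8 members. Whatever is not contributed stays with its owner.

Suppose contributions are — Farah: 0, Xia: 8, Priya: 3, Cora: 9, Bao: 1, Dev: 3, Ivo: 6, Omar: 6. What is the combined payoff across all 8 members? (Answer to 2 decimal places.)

287.60 dollars

Total contributed: 0 + 8 + 3 + 9 + 1 + 3 + 6 + 6 = 36; total kept: 8 × 13 − 36 = 68.
The pooled fund pays out 6.1 × 36 = 219.60 in aggregate.
Group total = 68 + 219.60 = 287.60.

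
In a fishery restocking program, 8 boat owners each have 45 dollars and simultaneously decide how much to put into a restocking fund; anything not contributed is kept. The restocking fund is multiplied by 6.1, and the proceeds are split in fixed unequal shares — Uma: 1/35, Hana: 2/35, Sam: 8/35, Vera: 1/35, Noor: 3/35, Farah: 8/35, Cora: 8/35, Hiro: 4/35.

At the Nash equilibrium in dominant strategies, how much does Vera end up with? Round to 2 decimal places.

Player j's private return per contributed unit is 6.1 × (j's share). Contributing is weakly dominant for j when that share is at least 1/6.1 = 0.1639, and contributing 0 is dominant otherwise.
The shares above 0.1639 belong to Sam, Farah and Cora, contributing 45 each; the remaining 5 contribute 0. Total contributed: 135.
Vera keeps 45 and receives 6.1 × 135 × 1/35 = 23.53 from the restocking fund, for a payoff of 68.53.

68.53 dollars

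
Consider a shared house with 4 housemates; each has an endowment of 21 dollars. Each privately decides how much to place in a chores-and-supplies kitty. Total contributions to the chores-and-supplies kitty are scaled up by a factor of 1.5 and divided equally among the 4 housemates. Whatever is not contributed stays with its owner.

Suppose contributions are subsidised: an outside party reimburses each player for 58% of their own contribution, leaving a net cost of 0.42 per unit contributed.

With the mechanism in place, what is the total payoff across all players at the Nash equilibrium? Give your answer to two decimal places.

84.00 dollars

The effective private return is (1.5/4) / 0.42 = 0.8929, which is still under 1, so the mechanism doesn't change anyone's dominant strategy: zero contribution.
Everyone keeps their endowment and the group total is 4 × 21 = 84.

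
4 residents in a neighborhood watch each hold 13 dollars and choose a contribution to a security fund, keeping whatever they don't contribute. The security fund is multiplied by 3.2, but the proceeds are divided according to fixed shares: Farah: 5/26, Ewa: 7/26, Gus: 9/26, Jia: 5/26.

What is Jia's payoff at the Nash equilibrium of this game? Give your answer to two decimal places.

21.00 dollars

Each unit j contributes comes back to j as 3.2 × (j's share), so j prefers to contribute only if that share exceeds 1/3.2 = 0.3125; otherwise keeping the unit dominates.
Only Gus (9/26) clears that bar, contributing 13; the remaining 3 contribute 0. Total contributed: 13.
Jia keeps 13 and receives 3.2 × 13 × 5/26 = 8.00 from the security fund, for a payoff of 21.00.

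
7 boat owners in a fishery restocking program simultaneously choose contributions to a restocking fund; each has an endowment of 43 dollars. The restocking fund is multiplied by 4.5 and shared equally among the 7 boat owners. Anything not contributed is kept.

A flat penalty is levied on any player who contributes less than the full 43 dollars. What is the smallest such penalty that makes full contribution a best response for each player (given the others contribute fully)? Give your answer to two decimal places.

15.36 dollars

Given the others contribute fully, the best deviation is to contribute 0 (any partial contribution still incurs the fine and gives up units whose private return 0.6429 is below 1).
Deviating from 43 to 0 saves 43 dollars but forfeits the deviator's share of the drop in the restocking fund: 4.5/7 × 43 = 27.64.
So the deviation gain is 43 − 27.64 = 15.36, and the fine must be at least 15.36 dollars to wipe it out.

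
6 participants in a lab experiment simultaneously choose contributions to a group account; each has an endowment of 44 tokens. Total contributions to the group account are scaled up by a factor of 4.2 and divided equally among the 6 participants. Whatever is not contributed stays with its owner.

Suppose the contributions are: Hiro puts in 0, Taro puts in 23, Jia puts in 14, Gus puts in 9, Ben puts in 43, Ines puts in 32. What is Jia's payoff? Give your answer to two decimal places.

114.70 tokens

Total contributed: 0 + 23 + 14 + 9 + 43 + 32 = 121.
Each receives 4.2 × 121 / 6 = 84.70 from the group account.
Jia keeps 44 − 14 = 30, so Jia's payoff is 30 + 84.70 = 114.70.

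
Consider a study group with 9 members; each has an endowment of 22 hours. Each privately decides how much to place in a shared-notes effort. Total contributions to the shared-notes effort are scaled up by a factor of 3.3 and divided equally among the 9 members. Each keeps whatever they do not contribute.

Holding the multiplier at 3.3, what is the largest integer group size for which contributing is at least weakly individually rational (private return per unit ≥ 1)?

3

Private return per unit is 3.3/(group size), which is ≥ 1 whenever the group size is ≤ 3.3.
The largest such integer is 3.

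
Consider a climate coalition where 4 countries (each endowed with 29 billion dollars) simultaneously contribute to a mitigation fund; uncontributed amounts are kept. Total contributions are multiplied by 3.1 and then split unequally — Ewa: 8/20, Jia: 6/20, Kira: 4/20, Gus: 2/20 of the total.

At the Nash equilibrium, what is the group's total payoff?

For player j, contributing a unit is worthwhile iff 3.1 × (j's share) ≥ 1, i.e. iff j's share is at least 0.3226.
Ewa alone (share 8/20) is above the threshold, contributing 29; the remaining 3 contribute 0. Total contributed: 29.
The mitigation fund pays out 3.1 × 29 = 89.90 in total (split across the unequal shares, but the aggregate is all that matters for the group sum).
The 3 free-riders keep 29 each, adding 87. Group total = 87 + 89.90 = 176.90.

176.90 billion dollars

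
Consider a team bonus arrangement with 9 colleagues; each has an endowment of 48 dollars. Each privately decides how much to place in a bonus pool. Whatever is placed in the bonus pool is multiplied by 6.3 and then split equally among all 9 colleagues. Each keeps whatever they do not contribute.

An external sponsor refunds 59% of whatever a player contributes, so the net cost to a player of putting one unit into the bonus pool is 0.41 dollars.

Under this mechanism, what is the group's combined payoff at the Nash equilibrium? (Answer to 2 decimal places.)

2976.48 dollars

Under the mechanism each unit contributed yields (6.3/9) / 0.41 = 1.7073 back to its contributor per unit of net cost, which exceeds 1, making full contribution the dominant choice for everyone.
So the Nash equilibrium is full contribution by all 9; the group earns 9 × (48 × 0.59 + 6.3 × 48) = 2976.48.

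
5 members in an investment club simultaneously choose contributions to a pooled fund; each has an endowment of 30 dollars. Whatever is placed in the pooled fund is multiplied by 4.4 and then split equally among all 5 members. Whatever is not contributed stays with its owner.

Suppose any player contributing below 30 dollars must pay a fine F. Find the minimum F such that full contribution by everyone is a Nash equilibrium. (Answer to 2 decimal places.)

Given the others contribute fully, the best deviation is to contribute 0 (any partial contribution still incurs the fine and gives up units whose private return 0.8800 is below 1).
Deviating from 30 to 0 saves 30 dollars but forfeits the deviator's share of the drop in the pooled fund: 4.4/5 × 30 = 26.40.
So the deviation gain is 30 − 26.40 = 3.60, and the fine must be at least 3.60 dollars to wipe it out.

3.60 dollars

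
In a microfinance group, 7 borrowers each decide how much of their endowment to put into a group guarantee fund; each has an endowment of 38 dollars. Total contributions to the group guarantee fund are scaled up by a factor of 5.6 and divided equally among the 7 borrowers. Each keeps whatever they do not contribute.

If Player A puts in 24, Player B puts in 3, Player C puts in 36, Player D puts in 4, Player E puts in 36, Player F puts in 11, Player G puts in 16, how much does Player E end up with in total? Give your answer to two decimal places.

106.00 dollars

Total contributed: 24 + 3 + 36 + 4 + 36 + 11 + 16 = 130.
Each receives 5.6 × 130 / 7 = 104.00 from the group guarantee fund.
Player E keeps 38 − 36 = 2, so Player E's payoff is 2 + 104.00 = 106.00.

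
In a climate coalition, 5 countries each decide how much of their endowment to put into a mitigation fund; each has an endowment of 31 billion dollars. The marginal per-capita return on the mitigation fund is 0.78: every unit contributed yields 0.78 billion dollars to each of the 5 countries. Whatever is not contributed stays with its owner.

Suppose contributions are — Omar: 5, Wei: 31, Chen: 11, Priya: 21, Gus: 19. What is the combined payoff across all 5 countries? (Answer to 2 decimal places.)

Total contributed: 5 + 31 + 11 + 21 + 19 = 87; total kept: 5 × 31 − 87 = 68.
The mitigation fund pays out 0.78 × 5 × 87 = 339.30 in aggregate.
Group total = 68 + 339.30 = 407.30.

407.30 billion dollars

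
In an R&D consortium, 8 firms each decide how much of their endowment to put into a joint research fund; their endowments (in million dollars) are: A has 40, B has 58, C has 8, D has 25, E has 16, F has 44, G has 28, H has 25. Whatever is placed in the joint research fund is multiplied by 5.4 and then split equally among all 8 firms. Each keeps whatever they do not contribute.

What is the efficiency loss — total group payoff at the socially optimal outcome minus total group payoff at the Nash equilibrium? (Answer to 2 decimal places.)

1073.60 million dollars

The private return per contributed unit is 5.4/8 = 0.6750 < 1 for every player regardless of endowment, so the Nash equilibrium is zero contribution and the group total is Σ E_j = 40 + 58 + 8 + 25 + 16 + 44 + 28 + 25 = 244.
Each contributed unit returns 5.400 to the group, so the social optimum is full contribution by everyone: group total = 5.400 × 244 = 1317.60.
Efficiency loss = (5.400 − 1) × 244 = 1073.60.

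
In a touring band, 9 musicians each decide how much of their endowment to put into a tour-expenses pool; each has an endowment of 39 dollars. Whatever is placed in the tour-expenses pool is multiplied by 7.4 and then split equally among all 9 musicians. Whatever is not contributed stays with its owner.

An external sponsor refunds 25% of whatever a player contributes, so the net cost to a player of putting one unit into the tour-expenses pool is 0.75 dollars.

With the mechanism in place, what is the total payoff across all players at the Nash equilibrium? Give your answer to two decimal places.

2685.15 dollars

The effective private return per unit is now (7.4/9) / 0.75 = 1.0963 > 1, so every player's dominant strategy flips to full contribution.
So the Nash equilibrium is full contribution by all 9; the group earns 9 × (39 × 0.25 + 7.4 × 39) = 2685.15.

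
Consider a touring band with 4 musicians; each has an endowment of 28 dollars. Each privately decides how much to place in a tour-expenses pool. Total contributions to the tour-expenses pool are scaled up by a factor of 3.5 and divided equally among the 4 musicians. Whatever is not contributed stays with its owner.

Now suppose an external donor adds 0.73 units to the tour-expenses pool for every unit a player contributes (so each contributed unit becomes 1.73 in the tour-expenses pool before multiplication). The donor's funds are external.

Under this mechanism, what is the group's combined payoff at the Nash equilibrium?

Under the mechanism each unit contributed yields 3.5 × 1.73 / 4 = 1.5138 back to its contributor per unit of net cost, which exceeds 1, making full contribution the dominant choice for everyone.
So the Nash equilibrium is full contribution by all 4; the group earns 3.5 × 1.73 × 112 = 678.16.

678.16 dollars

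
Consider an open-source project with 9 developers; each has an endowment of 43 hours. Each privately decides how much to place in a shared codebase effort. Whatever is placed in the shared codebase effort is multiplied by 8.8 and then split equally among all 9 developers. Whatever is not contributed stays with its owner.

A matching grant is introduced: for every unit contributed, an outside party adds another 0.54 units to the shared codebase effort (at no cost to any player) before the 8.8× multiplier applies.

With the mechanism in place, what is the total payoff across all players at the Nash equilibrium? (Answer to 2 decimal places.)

5244.62 hours

With the mechanism, a contributed unit returns 8.8 × 1.54 / 9 = 1.5058 per unit of net cost to the contributor — now above 1 — so contributing fully is weakly dominant for every player.
At the Nash equilibrium everyone contributes 43. Group total payoff = 8.8 × 1.54 × 387 = 5244.62.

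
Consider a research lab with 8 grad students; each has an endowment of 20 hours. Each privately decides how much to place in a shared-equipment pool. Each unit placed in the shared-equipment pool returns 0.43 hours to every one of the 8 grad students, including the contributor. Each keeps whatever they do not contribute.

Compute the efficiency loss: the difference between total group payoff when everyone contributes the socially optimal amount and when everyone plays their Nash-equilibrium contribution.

The private return per contributed unit is 0.43 < 1, so contributing 0 is dominant for every player. At the Nash equilibrium everyone keeps their 20, and the group total is 8 × 20 = 160.
Each contributed unit returns 3.440 to the group as a whole (0.43 to each of 8 players), which exceeds 1, so the social optimum is full contribution: group total = 3.440 × 160 = 550.40.
Efficiency loss = 550.40 − 160 = 390.40.

390.40 hours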